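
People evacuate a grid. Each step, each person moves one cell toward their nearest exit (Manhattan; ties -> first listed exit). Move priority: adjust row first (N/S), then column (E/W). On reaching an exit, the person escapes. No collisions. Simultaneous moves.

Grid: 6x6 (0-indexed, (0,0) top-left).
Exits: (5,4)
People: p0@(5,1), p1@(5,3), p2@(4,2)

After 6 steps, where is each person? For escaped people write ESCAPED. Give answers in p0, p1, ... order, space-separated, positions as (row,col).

Step 1: p0:(5,1)->(5,2) | p1:(5,3)->(5,4)->EXIT | p2:(4,2)->(5,2)
Step 2: p0:(5,2)->(5,3) | p1:escaped | p2:(5,2)->(5,3)
Step 3: p0:(5,3)->(5,4)->EXIT | p1:escaped | p2:(5,3)->(5,4)->EXIT

ESCAPED ESCAPED ESCAPED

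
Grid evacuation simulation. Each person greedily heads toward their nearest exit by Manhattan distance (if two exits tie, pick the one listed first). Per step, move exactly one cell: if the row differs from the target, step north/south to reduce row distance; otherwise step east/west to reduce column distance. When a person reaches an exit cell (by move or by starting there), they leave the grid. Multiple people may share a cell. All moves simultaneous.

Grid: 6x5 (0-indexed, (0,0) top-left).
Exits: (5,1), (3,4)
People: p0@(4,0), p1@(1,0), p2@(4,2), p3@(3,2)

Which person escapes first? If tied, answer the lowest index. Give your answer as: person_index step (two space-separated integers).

Step 1: p0:(4,0)->(5,0) | p1:(1,0)->(2,0) | p2:(4,2)->(5,2) | p3:(3,2)->(3,3)
Step 2: p0:(5,0)->(5,1)->EXIT | p1:(2,0)->(3,0) | p2:(5,2)->(5,1)->EXIT | p3:(3,3)->(3,4)->EXIT
Step 3: p0:escaped | p1:(3,0)->(4,0) | p2:escaped | p3:escaped
Step 4: p0:escaped | p1:(4,0)->(5,0) | p2:escaped | p3:escaped
Step 5: p0:escaped | p1:(5,0)->(5,1)->EXIT | p2:escaped | p3:escaped
Exit steps: [2, 5, 2, 2]
First to escape: p0 at step 2

Answer: 0 2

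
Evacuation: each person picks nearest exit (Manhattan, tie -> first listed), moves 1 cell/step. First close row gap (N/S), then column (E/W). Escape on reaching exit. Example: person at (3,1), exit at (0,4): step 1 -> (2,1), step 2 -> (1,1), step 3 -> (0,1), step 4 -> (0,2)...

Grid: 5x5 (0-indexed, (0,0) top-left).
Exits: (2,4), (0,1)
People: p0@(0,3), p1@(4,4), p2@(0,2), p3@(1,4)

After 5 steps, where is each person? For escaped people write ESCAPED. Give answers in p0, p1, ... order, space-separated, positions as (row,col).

Step 1: p0:(0,3)->(0,2) | p1:(4,4)->(3,4) | p2:(0,2)->(0,1)->EXIT | p3:(1,4)->(2,4)->EXIT
Step 2: p0:(0,2)->(0,1)->EXIT | p1:(3,4)->(2,4)->EXIT | p2:escaped | p3:escaped

ESCAPED ESCAPED ESCAPED ESCAPED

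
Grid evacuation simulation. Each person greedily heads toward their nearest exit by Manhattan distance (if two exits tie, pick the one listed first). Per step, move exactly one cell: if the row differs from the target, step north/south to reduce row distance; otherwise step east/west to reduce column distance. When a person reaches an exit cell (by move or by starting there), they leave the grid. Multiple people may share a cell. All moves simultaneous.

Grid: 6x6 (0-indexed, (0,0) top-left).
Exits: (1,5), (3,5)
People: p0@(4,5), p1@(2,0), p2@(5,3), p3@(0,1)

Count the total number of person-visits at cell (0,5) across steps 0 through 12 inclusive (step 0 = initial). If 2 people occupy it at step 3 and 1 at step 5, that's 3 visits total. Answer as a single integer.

Answer: 0

Derivation:
Step 0: p0@(4,5) p1@(2,0) p2@(5,3) p3@(0,1) -> at (0,5): 0 [-], cum=0
Step 1: p0@ESC p1@(1,0) p2@(4,3) p3@(1,1) -> at (0,5): 0 [-], cum=0
Step 2: p0@ESC p1@(1,1) p2@(3,3) p3@(1,2) -> at (0,5): 0 [-], cum=0
Step 3: p0@ESC p1@(1,2) p2@(3,4) p3@(1,3) -> at (0,5): 0 [-], cum=0
Step 4: p0@ESC p1@(1,3) p2@ESC p3@(1,4) -> at (0,5): 0 [-], cum=0
Step 5: p0@ESC p1@(1,4) p2@ESC p3@ESC -> at (0,5): 0 [-], cum=0
Step 6: p0@ESC p1@ESC p2@ESC p3@ESC -> at (0,5): 0 [-], cum=0
Total visits = 0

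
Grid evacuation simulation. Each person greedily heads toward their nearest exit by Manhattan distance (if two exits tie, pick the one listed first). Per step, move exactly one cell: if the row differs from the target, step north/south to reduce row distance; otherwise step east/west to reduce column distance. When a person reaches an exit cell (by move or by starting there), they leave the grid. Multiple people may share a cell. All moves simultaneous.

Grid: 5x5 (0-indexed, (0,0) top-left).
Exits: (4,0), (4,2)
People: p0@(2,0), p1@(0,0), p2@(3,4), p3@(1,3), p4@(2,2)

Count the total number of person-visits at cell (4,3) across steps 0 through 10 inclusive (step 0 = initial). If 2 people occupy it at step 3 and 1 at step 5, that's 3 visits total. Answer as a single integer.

Answer: 2

Derivation:
Step 0: p0@(2,0) p1@(0,0) p2@(3,4) p3@(1,3) p4@(2,2) -> at (4,3): 0 [-], cum=0
Step 1: p0@(3,0) p1@(1,0) p2@(4,4) p3@(2,3) p4@(3,2) -> at (4,3): 0 [-], cum=0
Step 2: p0@ESC p1@(2,0) p2@(4,3) p3@(3,3) p4@ESC -> at (4,3): 1 [p2], cum=1
Step 3: p0@ESC p1@(3,0) p2@ESC p3@(4,3) p4@ESC -> at (4,3): 1 [p3], cum=2
Step 4: p0@ESC p1@ESC p2@ESC p3@ESC p4@ESC -> at (4,3): 0 [-], cum=2
Total visits = 2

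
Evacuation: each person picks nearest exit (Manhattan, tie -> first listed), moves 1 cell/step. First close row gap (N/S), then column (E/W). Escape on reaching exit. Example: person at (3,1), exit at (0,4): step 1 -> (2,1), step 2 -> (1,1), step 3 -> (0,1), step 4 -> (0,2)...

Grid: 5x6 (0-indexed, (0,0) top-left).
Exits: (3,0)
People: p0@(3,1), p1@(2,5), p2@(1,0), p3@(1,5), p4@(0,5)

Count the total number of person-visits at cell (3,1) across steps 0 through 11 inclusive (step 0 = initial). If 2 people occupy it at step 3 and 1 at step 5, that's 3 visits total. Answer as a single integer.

Step 0: p0@(3,1) p1@(2,5) p2@(1,0) p3@(1,5) p4@(0,5) -> at (3,1): 1 [p0], cum=1
Step 1: p0@ESC p1@(3,5) p2@(2,0) p3@(2,5) p4@(1,5) -> at (3,1): 0 [-], cum=1
Step 2: p0@ESC p1@(3,4) p2@ESC p3@(3,5) p4@(2,5) -> at (3,1): 0 [-], cum=1
Step 3: p0@ESC p1@(3,3) p2@ESC p3@(3,4) p4@(3,5) -> at (3,1): 0 [-], cum=1
Step 4: p0@ESC p1@(3,2) p2@ESC p3@(3,3) p4@(3,4) -> at (3,1): 0 [-], cum=1
Step 5: p0@ESC p1@(3,1) p2@ESC p3@(3,2) p4@(3,3) -> at (3,1): 1 [p1], cum=2
Step 6: p0@ESC p1@ESC p2@ESC p3@(3,1) p4@(3,2) -> at (3,1): 1 [p3], cum=3
Step 7: p0@ESC p1@ESC p2@ESC p3@ESC p4@(3,1) -> at (3,1): 1 [p4], cum=4
Step 8: p0@ESC p1@ESC p2@ESC p3@ESC p4@ESC -> at (3,1): 0 [-], cum=4
Total visits = 4

Answer: 4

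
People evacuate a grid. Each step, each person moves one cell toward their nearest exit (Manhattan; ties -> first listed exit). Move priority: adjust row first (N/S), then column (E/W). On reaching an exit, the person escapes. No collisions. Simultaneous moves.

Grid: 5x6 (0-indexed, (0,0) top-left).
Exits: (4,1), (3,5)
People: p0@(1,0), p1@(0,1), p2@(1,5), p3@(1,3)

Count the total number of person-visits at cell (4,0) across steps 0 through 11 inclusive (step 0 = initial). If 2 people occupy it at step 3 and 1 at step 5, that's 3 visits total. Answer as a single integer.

Step 0: p0@(1,0) p1@(0,1) p2@(1,5) p3@(1,3) -> at (4,0): 0 [-], cum=0
Step 1: p0@(2,0) p1@(1,1) p2@(2,5) p3@(2,3) -> at (4,0): 0 [-], cum=0
Step 2: p0@(3,0) p1@(2,1) p2@ESC p3@(3,3) -> at (4,0): 0 [-], cum=0
Step 3: p0@(4,0) p1@(3,1) p2@ESC p3@(3,4) -> at (4,0): 1 [p0], cum=1
Step 4: p0@ESC p1@ESC p2@ESC p3@ESC -> at (4,0): 0 [-], cum=1
Total visits = 1

Answer: 1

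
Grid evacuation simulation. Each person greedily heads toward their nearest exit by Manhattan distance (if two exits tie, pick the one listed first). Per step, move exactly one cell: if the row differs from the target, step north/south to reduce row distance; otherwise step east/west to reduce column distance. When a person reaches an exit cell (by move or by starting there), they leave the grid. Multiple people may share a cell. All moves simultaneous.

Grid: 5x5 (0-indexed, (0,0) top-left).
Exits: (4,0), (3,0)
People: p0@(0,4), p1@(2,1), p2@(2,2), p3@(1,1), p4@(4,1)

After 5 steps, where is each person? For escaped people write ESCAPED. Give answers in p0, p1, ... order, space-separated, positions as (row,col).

Step 1: p0:(0,4)->(1,4) | p1:(2,1)->(3,1) | p2:(2,2)->(3,2) | p3:(1,1)->(2,1) | p4:(4,1)->(4,0)->EXIT
Step 2: p0:(1,4)->(2,4) | p1:(3,1)->(3,0)->EXIT | p2:(3,2)->(3,1) | p3:(2,1)->(3,1) | p4:escaped
Step 3: p0:(2,4)->(3,4) | p1:escaped | p2:(3,1)->(3,0)->EXIT | p3:(3,1)->(3,0)->EXIT | p4:escaped
Step 4: p0:(3,4)->(3,3) | p1:escaped | p2:escaped | p3:escaped | p4:escaped
Step 5: p0:(3,3)->(3,2) | p1:escaped | p2:escaped | p3:escaped | p4:escaped

(3,2) ESCAPED ESCAPED ESCAPED ESCAPED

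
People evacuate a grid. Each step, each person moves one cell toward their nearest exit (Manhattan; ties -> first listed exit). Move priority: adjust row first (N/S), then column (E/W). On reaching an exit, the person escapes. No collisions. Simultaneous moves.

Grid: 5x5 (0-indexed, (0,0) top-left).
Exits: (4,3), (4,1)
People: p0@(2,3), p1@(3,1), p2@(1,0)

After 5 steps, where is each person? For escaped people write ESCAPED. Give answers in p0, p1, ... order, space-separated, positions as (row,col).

Step 1: p0:(2,3)->(3,3) | p1:(3,1)->(4,1)->EXIT | p2:(1,0)->(2,0)
Step 2: p0:(3,3)->(4,3)->EXIT | p1:escaped | p2:(2,0)->(3,0)
Step 3: p0:escaped | p1:escaped | p2:(3,0)->(4,0)
Step 4: p0:escaped | p1:escaped | p2:(4,0)->(4,1)->EXIT

ESCAPED ESCAPED ESCAPED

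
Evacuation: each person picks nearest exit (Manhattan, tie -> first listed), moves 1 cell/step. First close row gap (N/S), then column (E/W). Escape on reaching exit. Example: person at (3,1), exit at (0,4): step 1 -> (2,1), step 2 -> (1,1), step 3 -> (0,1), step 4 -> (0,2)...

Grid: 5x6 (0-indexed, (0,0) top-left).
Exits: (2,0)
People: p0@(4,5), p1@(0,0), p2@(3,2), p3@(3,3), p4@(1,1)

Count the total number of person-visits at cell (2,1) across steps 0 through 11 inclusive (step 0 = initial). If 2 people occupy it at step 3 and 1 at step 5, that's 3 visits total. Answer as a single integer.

Answer: 4

Derivation:
Step 0: p0@(4,5) p1@(0,0) p2@(3,2) p3@(3,3) p4@(1,1) -> at (2,1): 0 [-], cum=0
Step 1: p0@(3,5) p1@(1,0) p2@(2,2) p3@(2,3) p4@(2,1) -> at (2,1): 1 [p4], cum=1
Step 2: p0@(2,5) p1@ESC p2@(2,1) p3@(2,2) p4@ESC -> at (2,1): 1 [p2], cum=2
Step 3: p0@(2,4) p1@ESC p2@ESC p3@(2,1) p4@ESC -> at (2,1): 1 [p3], cum=3
Step 4: p0@(2,3) p1@ESC p2@ESC p3@ESC p4@ESC -> at (2,1): 0 [-], cum=3
Step 5: p0@(2,2) p1@ESC p2@ESC p3@ESC p4@ESC -> at (2,1): 0 [-], cum=3
Step 6: p0@(2,1) p1@ESC p2@ESC p3@ESC p4@ESC -> at (2,1): 1 [p0], cum=4
Step 7: p0@ESC p1@ESC p2@ESC p3@ESC p4@ESC -> at (2,1): 0 [-], cum=4
Total visits = 4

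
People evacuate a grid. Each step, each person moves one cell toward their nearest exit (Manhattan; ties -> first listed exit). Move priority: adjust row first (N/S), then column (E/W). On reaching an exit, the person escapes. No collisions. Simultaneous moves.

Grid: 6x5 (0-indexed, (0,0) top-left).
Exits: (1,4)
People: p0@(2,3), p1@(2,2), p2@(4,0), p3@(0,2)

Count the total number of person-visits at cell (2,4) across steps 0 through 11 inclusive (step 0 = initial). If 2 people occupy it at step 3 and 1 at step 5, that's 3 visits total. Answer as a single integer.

Step 0: p0@(2,3) p1@(2,2) p2@(4,0) p3@(0,2) -> at (2,4): 0 [-], cum=0
Step 1: p0@(1,3) p1@(1,2) p2@(3,0) p3@(1,2) -> at (2,4): 0 [-], cum=0
Step 2: p0@ESC p1@(1,3) p2@(2,0) p3@(1,3) -> at (2,4): 0 [-], cum=0
Step 3: p0@ESC p1@ESC p2@(1,0) p3@ESC -> at (2,4): 0 [-], cum=0
Step 4: p0@ESC p1@ESC p2@(1,1) p3@ESC -> at (2,4): 0 [-], cum=0
Step 5: p0@ESC p1@ESC p2@(1,2) p3@ESC -> at (2,4): 0 [-], cum=0
Step 6: p0@ESC p1@ESC p2@(1,3) p3@ESC -> at (2,4): 0 [-], cum=0
Step 7: p0@ESC p1@ESC p2@ESC p3@ESC -> at (2,4): 0 [-], cum=0
Total visits = 0

Answer: 0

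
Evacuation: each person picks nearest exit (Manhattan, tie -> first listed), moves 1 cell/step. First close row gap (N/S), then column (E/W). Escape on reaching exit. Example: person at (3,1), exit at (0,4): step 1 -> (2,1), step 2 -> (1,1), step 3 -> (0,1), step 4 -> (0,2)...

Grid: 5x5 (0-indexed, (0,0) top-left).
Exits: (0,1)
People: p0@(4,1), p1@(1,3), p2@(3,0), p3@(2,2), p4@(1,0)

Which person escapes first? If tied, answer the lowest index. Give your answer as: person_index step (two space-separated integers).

Step 1: p0:(4,1)->(3,1) | p1:(1,3)->(0,3) | p2:(3,0)->(2,0) | p3:(2,2)->(1,2) | p4:(1,0)->(0,0)
Step 2: p0:(3,1)->(2,1) | p1:(0,3)->(0,2) | p2:(2,0)->(1,0) | p3:(1,2)->(0,2) | p4:(0,0)->(0,1)->EXIT
Step 3: p0:(2,1)->(1,1) | p1:(0,2)->(0,1)->EXIT | p2:(1,0)->(0,0) | p3:(0,2)->(0,1)->EXIT | p4:escaped
Step 4: p0:(1,1)->(0,1)->EXIT | p1:escaped | p2:(0,0)->(0,1)->EXIT | p3:escaped | p4:escaped
Exit steps: [4, 3, 4, 3, 2]
First to escape: p4 at step 2

Answer: 4 2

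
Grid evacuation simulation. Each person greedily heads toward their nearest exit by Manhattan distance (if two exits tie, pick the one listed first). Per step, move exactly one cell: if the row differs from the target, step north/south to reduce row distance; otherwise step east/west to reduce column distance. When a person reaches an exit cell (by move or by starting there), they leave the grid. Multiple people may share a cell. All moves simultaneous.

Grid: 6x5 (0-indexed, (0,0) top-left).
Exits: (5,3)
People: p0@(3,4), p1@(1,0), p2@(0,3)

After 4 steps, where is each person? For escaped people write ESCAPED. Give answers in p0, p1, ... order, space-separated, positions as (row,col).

Step 1: p0:(3,4)->(4,4) | p1:(1,0)->(2,0) | p2:(0,3)->(1,3)
Step 2: p0:(4,4)->(5,4) | p1:(2,0)->(3,0) | p2:(1,3)->(2,3)
Step 3: p0:(5,4)->(5,3)->EXIT | p1:(3,0)->(4,0) | p2:(2,3)->(3,3)
Step 4: p0:escaped | p1:(4,0)->(5,0) | p2:(3,3)->(4,3)

ESCAPED (5,0) (4,3)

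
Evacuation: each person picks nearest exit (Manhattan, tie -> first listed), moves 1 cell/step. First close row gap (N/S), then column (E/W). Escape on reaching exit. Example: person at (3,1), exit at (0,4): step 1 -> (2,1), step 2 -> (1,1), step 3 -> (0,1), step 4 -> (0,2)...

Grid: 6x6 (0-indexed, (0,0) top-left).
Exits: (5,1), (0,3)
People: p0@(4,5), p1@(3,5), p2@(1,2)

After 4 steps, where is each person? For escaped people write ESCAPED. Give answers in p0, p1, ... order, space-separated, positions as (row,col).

Step 1: p0:(4,5)->(5,5) | p1:(3,5)->(2,5) | p2:(1,2)->(0,2)
Step 2: p0:(5,5)->(5,4) | p1:(2,5)->(1,5) | p2:(0,2)->(0,3)->EXIT
Step 3: p0:(5,4)->(5,3) | p1:(1,5)->(0,5) | p2:escaped
Step 4: p0:(5,3)->(5,2) | p1:(0,5)->(0,4) | p2:escaped

(5,2) (0,4) ESCAPED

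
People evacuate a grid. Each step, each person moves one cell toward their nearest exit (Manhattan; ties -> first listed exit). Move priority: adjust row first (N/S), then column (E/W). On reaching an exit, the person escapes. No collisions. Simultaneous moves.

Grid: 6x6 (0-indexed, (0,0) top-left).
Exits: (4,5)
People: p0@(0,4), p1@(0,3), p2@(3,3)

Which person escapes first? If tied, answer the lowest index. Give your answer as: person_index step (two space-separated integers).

Step 1: p0:(0,4)->(1,4) | p1:(0,3)->(1,3) | p2:(3,3)->(4,3)
Step 2: p0:(1,4)->(2,4) | p1:(1,3)->(2,3) | p2:(4,3)->(4,4)
Step 3: p0:(2,4)->(3,4) | p1:(2,3)->(3,3) | p2:(4,4)->(4,5)->EXIT
Step 4: p0:(3,4)->(4,4) | p1:(3,3)->(4,3) | p2:escaped
Step 5: p0:(4,4)->(4,5)->EXIT | p1:(4,3)->(4,4) | p2:escaped
Step 6: p0:escaped | p1:(4,4)->(4,5)->EXIT | p2:escaped
Exit steps: [5, 6, 3]
First to escape: p2 at step 3

Answer: 2 3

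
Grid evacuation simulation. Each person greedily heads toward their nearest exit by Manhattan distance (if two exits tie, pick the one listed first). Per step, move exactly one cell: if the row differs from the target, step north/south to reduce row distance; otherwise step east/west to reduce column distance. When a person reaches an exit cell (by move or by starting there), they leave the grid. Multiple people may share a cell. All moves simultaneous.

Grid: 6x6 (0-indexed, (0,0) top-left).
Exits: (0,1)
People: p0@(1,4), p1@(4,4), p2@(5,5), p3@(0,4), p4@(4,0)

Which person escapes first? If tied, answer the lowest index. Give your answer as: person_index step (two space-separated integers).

Step 1: p0:(1,4)->(0,4) | p1:(4,4)->(3,4) | p2:(5,5)->(4,5) | p3:(0,4)->(0,3) | p4:(4,0)->(3,0)
Step 2: p0:(0,4)->(0,3) | p1:(3,4)->(2,4) | p2:(4,5)->(3,5) | p3:(0,3)->(0,2) | p4:(3,0)->(2,0)
Step 3: p0:(0,3)->(0,2) | p1:(2,4)->(1,4) | p2:(3,5)->(2,5) | p3:(0,2)->(0,1)->EXIT | p4:(2,0)->(1,0)
Step 4: p0:(0,2)->(0,1)->EXIT | p1:(1,4)->(0,4) | p2:(2,5)->(1,5) | p3:escaped | p4:(1,0)->(0,0)
Step 5: p0:escaped | p1:(0,4)->(0,3) | p2:(1,5)->(0,5) | p3:escaped | p4:(0,0)->(0,1)->EXIT
Step 6: p0:escaped | p1:(0,3)->(0,2) | p2:(0,5)->(0,4) | p3:escaped | p4:escaped
Step 7: p0:escaped | p1:(0,2)->(0,1)->EXIT | p2:(0,4)->(0,3) | p3:escaped | p4:escaped
Step 8: p0:escaped | p1:escaped | p2:(0,3)->(0,2) | p3:escaped | p4:escaped
Step 9: p0:escaped | p1:escaped | p2:(0,2)->(0,1)->EXIT | p3:escaped | p4:escaped
Exit steps: [4, 7, 9, 3, 5]
First to escape: p3 at step 3

Answer: 3 3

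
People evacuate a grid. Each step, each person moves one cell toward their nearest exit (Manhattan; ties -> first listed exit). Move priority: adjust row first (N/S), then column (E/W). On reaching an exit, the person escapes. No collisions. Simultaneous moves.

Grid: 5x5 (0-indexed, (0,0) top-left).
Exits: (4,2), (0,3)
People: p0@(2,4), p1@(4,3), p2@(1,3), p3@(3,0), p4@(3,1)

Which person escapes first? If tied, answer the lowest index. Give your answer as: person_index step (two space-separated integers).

Answer: 1 1

Derivation:
Step 1: p0:(2,4)->(1,4) | p1:(4,3)->(4,2)->EXIT | p2:(1,3)->(0,3)->EXIT | p3:(3,0)->(4,0) | p4:(3,1)->(4,1)
Step 2: p0:(1,4)->(0,4) | p1:escaped | p2:escaped | p3:(4,0)->(4,1) | p4:(4,1)->(4,2)->EXIT
Step 3: p0:(0,4)->(0,3)->EXIT | p1:escaped | p2:escaped | p3:(4,1)->(4,2)->EXIT | p4:escaped
Exit steps: [3, 1, 1, 3, 2]
First to escape: p1 at step 1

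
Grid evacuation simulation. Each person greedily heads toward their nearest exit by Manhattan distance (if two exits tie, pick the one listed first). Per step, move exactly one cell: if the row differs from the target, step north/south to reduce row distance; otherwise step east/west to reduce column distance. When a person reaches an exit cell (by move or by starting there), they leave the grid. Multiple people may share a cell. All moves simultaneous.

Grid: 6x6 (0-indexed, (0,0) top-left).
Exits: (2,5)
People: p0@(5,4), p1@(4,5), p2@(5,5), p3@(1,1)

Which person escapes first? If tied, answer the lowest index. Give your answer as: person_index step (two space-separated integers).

Step 1: p0:(5,4)->(4,4) | p1:(4,5)->(3,5) | p2:(5,5)->(4,5) | p3:(1,1)->(2,1)
Step 2: p0:(4,4)->(3,4) | p1:(3,5)->(2,5)->EXIT | p2:(4,5)->(3,5) | p3:(2,1)->(2,2)
Step 3: p0:(3,4)->(2,4) | p1:escaped | p2:(3,5)->(2,5)->EXIT | p3:(2,2)->(2,3)
Step 4: p0:(2,4)->(2,5)->EXIT | p1:escaped | p2:escaped | p3:(2,3)->(2,4)
Step 5: p0:escaped | p1:escaped | p2:escaped | p3:(2,4)->(2,5)->EXIT
Exit steps: [4, 2, 3, 5]
First to escape: p1 at step 2

Answer: 1 2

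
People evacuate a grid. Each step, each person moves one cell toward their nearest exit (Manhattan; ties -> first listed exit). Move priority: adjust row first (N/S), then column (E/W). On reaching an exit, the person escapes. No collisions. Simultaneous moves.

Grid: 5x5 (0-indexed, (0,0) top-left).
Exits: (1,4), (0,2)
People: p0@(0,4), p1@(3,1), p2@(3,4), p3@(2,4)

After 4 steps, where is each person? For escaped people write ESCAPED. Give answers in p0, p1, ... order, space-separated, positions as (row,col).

Step 1: p0:(0,4)->(1,4)->EXIT | p1:(3,1)->(2,1) | p2:(3,4)->(2,4) | p3:(2,4)->(1,4)->EXIT
Step 2: p0:escaped | p1:(2,1)->(1,1) | p2:(2,4)->(1,4)->EXIT | p3:escaped
Step 3: p0:escaped | p1:(1,1)->(0,1) | p2:escaped | p3:escaped
Step 4: p0:escaped | p1:(0,1)->(0,2)->EXIT | p2:escaped | p3:escaped

ESCAPED ESCAPED ESCAPED ESCAPED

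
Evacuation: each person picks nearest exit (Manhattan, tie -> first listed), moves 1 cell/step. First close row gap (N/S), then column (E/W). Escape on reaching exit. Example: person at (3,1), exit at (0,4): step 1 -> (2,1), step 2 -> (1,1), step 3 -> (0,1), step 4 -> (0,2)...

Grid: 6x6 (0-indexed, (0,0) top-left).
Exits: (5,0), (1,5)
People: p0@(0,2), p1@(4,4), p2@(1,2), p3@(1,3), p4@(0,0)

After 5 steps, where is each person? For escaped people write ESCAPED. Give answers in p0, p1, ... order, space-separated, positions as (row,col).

Step 1: p0:(0,2)->(1,2) | p1:(4,4)->(3,4) | p2:(1,2)->(1,3) | p3:(1,3)->(1,4) | p4:(0,0)->(1,0)
Step 2: p0:(1,2)->(1,3) | p1:(3,4)->(2,4) | p2:(1,3)->(1,4) | p3:(1,4)->(1,5)->EXIT | p4:(1,0)->(2,0)
Step 3: p0:(1,3)->(1,4) | p1:(2,4)->(1,4) | p2:(1,4)->(1,5)->EXIT | p3:escaped | p4:(2,0)->(3,0)
Step 4: p0:(1,4)->(1,5)->EXIT | p1:(1,4)->(1,5)->EXIT | p2:escaped | p3:escaped | p4:(3,0)->(4,0)
Step 5: p0:escaped | p1:escaped | p2:escaped | p3:escaped | p4:(4,0)->(5,0)->EXIT

ESCAPED ESCAPED ESCAPED ESCAPED ESCAPED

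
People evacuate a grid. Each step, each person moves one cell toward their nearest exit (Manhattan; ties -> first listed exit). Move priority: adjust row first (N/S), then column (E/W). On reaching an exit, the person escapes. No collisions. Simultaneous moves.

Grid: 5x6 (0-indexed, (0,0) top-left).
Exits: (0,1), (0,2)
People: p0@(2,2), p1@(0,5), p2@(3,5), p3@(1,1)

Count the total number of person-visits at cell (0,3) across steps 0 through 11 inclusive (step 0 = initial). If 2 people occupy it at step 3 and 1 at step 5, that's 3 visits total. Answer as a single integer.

Answer: 2

Derivation:
Step 0: p0@(2,2) p1@(0,5) p2@(3,5) p3@(1,1) -> at (0,3): 0 [-], cum=0
Step 1: p0@(1,2) p1@(0,4) p2@(2,5) p3@ESC -> at (0,3): 0 [-], cum=0
Step 2: p0@ESC p1@(0,3) p2@(1,5) p3@ESC -> at (0,3): 1 [p1], cum=1
Step 3: p0@ESC p1@ESC p2@(0,5) p3@ESC -> at (0,3): 0 [-], cum=1
Step 4: p0@ESC p1@ESC p2@(0,4) p3@ESC -> at (0,3): 0 [-], cum=1
Step 5: p0@ESC p1@ESC p2@(0,3) p3@ESC -> at (0,3): 1 [p2], cum=2
Step 6: p0@ESC p1@ESC p2@ESC p3@ESC -> at (0,3): 0 [-], cum=2
Total visits = 2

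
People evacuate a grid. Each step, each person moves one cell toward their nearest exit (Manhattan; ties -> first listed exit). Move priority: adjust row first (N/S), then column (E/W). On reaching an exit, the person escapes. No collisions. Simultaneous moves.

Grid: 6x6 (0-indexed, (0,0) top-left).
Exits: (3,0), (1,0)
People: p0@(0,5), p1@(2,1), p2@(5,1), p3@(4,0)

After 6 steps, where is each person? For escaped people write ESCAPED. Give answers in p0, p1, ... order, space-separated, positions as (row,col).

Step 1: p0:(0,5)->(1,5) | p1:(2,1)->(3,1) | p2:(5,1)->(4,1) | p3:(4,0)->(3,0)->EXIT
Step 2: p0:(1,5)->(1,4) | p1:(3,1)->(3,0)->EXIT | p2:(4,1)->(3,1) | p3:escaped
Step 3: p0:(1,4)->(1,3) | p1:escaped | p2:(3,1)->(3,0)->EXIT | p3:escaped
Step 4: p0:(1,3)->(1,2) | p1:escaped | p2:escaped | p3:escaped
Step 5: p0:(1,2)->(1,1) | p1:escaped | p2:escaped | p3:escaped
Step 6: p0:(1,1)->(1,0)->EXIT | p1:escaped | p2:escaped | p3:escaped

ESCAPED ESCAPED ESCAPED ESCAPED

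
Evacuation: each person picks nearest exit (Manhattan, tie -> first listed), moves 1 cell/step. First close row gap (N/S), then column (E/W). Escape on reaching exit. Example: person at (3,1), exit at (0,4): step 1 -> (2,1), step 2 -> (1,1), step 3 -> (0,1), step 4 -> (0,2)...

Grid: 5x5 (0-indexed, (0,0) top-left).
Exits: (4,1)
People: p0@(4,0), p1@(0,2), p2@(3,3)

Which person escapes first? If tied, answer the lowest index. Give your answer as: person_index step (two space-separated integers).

Step 1: p0:(4,0)->(4,1)->EXIT | p1:(0,2)->(1,2) | p2:(3,3)->(4,3)
Step 2: p0:escaped | p1:(1,2)->(2,2) | p2:(4,3)->(4,2)
Step 3: p0:escaped | p1:(2,2)->(3,2) | p2:(4,2)->(4,1)->EXIT
Step 4: p0:escaped | p1:(3,2)->(4,2) | p2:escaped
Step 5: p0:escaped | p1:(4,2)->(4,1)->EXIT | p2:escaped
Exit steps: [1, 5, 3]
First to escape: p0 at step 1

Answer: 0 1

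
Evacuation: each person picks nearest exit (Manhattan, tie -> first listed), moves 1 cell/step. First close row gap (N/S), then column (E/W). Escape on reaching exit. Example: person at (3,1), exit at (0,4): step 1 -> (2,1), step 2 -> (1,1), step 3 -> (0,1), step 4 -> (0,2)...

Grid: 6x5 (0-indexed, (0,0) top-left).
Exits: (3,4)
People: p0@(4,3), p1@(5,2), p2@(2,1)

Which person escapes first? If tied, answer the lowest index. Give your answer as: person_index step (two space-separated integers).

Answer: 0 2

Derivation:
Step 1: p0:(4,3)->(3,3) | p1:(5,2)->(4,2) | p2:(2,1)->(3,1)
Step 2: p0:(3,3)->(3,4)->EXIT | p1:(4,2)->(3,2) | p2:(3,1)->(3,2)
Step 3: p0:escaped | p1:(3,2)->(3,3) | p2:(3,2)->(3,3)
Step 4: p0:escaped | p1:(3,3)->(3,4)->EXIT | p2:(3,3)->(3,4)->EXIT
Exit steps: [2, 4, 4]
First to escape: p0 at step 2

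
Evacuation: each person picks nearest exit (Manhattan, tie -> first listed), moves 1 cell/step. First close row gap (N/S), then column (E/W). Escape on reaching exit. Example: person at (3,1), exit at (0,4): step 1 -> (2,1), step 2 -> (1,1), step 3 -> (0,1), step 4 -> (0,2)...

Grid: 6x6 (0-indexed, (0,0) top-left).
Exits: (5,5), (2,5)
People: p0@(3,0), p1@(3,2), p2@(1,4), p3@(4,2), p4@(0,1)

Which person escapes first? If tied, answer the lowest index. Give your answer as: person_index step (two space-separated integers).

Step 1: p0:(3,0)->(2,0) | p1:(3,2)->(2,2) | p2:(1,4)->(2,4) | p3:(4,2)->(5,2) | p4:(0,1)->(1,1)
Step 2: p0:(2,0)->(2,1) | p1:(2,2)->(2,3) | p2:(2,4)->(2,5)->EXIT | p3:(5,2)->(5,3) | p4:(1,1)->(2,1)
Step 3: p0:(2,1)->(2,2) | p1:(2,3)->(2,4) | p2:escaped | p3:(5,3)->(5,4) | p4:(2,1)->(2,2)
Step 4: p0:(2,2)->(2,3) | p1:(2,4)->(2,5)->EXIT | p2:escaped | p3:(5,4)->(5,5)->EXIT | p4:(2,2)->(2,3)
Step 5: p0:(2,3)->(2,4) | p1:escaped | p2:escaped | p3:escaped | p4:(2,3)->(2,4)
Step 6: p0:(2,4)->(2,5)->EXIT | p1:escaped | p2:escaped | p3:escaped | p4:(2,4)->(2,5)->EXIT
Exit steps: [6, 4, 2, 4, 6]
First to escape: p2 at step 2

Answer: 2 2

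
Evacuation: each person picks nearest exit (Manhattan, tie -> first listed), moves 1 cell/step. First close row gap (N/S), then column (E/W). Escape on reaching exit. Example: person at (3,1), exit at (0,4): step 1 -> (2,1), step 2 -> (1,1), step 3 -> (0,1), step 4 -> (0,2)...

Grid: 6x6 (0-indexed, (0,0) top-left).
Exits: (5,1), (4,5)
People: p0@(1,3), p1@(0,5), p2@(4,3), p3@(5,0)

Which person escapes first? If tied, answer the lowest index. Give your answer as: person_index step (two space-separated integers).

Answer: 3 1

Derivation:
Step 1: p0:(1,3)->(2,3) | p1:(0,5)->(1,5) | p2:(4,3)->(4,4) | p3:(5,0)->(5,1)->EXIT
Step 2: p0:(2,3)->(3,3) | p1:(1,5)->(2,5) | p2:(4,4)->(4,5)->EXIT | p3:escaped
Step 3: p0:(3,3)->(4,3) | p1:(2,5)->(3,5) | p2:escaped | p3:escaped
Step 4: p0:(4,3)->(4,4) | p1:(3,5)->(4,5)->EXIT | p2:escaped | p3:escaped
Step 5: p0:(4,4)->(4,5)->EXIT | p1:escaped | p2:escaped | p3:escaped
Exit steps: [5, 4, 2, 1]
First to escape: p3 at step 1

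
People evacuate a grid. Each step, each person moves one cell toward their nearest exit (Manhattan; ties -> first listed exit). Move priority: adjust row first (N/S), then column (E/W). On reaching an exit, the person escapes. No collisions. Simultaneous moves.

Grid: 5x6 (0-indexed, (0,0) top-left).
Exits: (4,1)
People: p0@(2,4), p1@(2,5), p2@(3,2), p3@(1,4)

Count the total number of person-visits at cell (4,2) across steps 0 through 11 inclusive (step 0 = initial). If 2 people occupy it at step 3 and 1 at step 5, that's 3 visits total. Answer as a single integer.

Answer: 4

Derivation:
Step 0: p0@(2,4) p1@(2,5) p2@(3,2) p3@(1,4) -> at (4,2): 0 [-], cum=0
Step 1: p0@(3,4) p1@(3,5) p2@(4,2) p3@(2,4) -> at (4,2): 1 [p2], cum=1
Step 2: p0@(4,4) p1@(4,5) p2@ESC p3@(3,4) -> at (4,2): 0 [-], cum=1
Step 3: p0@(4,3) p1@(4,4) p2@ESC p3@(4,4) -> at (4,2): 0 [-], cum=1
Step 4: p0@(4,2) p1@(4,3) p2@ESC p3@(4,3) -> at (4,2): 1 [p0], cum=2
Step 5: p0@ESC p1@(4,2) p2@ESC p3@(4,2) -> at (4,2): 2 [p1,p3], cum=4
Step 6: p0@ESC p1@ESC p2@ESC p3@ESC -> at (4,2): 0 [-], cum=4
Total visits = 4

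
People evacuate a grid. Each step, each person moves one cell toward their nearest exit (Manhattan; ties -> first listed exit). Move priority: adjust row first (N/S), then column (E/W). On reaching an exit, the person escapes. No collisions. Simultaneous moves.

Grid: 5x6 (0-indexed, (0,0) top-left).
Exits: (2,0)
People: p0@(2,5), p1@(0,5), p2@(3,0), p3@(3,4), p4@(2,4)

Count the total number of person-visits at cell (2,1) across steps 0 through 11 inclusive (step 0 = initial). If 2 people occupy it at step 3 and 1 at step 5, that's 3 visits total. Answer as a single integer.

Step 0: p0@(2,5) p1@(0,5) p2@(3,0) p3@(3,4) p4@(2,4) -> at (2,1): 0 [-], cum=0
Step 1: p0@(2,4) p1@(1,5) p2@ESC p3@(2,4) p4@(2,3) -> at (2,1): 0 [-], cum=0
Step 2: p0@(2,3) p1@(2,5) p2@ESC p3@(2,3) p4@(2,2) -> at (2,1): 0 [-], cum=0
Step 3: p0@(2,2) p1@(2,4) p2@ESC p3@(2,2) p4@(2,1) -> at (2,1): 1 [p4], cum=1
Step 4: p0@(2,1) p1@(2,3) p2@ESC p3@(2,1) p4@ESC -> at (2,1): 2 [p0,p3], cum=3
Step 5: p0@ESC p1@(2,2) p2@ESC p3@ESC p4@ESC -> at (2,1): 0 [-], cum=3
Step 6: p0@ESC p1@(2,1) p2@ESC p3@ESC p4@ESC -> at (2,1): 1 [p1], cum=4
Step 7: p0@ESC p1@ESC p2@ESC p3@ESC p4@ESC -> at (2,1): 0 [-], cum=4
Total visits = 4

Answer: 4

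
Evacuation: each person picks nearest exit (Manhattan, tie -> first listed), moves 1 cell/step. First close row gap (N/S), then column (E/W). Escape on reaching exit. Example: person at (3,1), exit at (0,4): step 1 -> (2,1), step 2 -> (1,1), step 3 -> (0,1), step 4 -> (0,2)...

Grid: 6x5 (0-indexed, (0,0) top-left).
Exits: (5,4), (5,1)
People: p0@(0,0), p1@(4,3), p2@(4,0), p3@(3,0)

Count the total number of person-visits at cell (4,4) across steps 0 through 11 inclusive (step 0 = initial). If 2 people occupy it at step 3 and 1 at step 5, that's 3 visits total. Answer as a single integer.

Answer: 0

Derivation:
Step 0: p0@(0,0) p1@(4,3) p2@(4,0) p3@(3,0) -> at (4,4): 0 [-], cum=0
Step 1: p0@(1,0) p1@(5,3) p2@(5,0) p3@(4,0) -> at (4,4): 0 [-], cum=0
Step 2: p0@(2,0) p1@ESC p2@ESC p3@(5,0) -> at (4,4): 0 [-], cum=0
Step 3: p0@(3,0) p1@ESC p2@ESC p3@ESC -> at (4,4): 0 [-], cum=0
Step 4: p0@(4,0) p1@ESC p2@ESC p3@ESC -> at (4,4): 0 [-], cum=0
Step 5: p0@(5,0) p1@ESC p2@ESC p3@ESC -> at (4,4): 0 [-], cum=0
Step 6: p0@ESC p1@ESC p2@ESC p3@ESC -> at (4,4): 0 [-], cum=0
Total visits = 0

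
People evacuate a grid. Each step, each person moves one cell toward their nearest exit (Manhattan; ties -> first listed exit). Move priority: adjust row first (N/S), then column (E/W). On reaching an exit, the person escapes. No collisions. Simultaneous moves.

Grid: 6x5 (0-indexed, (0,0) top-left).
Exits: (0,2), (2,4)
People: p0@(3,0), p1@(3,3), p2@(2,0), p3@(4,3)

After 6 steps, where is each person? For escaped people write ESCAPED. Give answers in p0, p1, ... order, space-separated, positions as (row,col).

Step 1: p0:(3,0)->(2,0) | p1:(3,3)->(2,3) | p2:(2,0)->(1,0) | p3:(4,3)->(3,3)
Step 2: p0:(2,0)->(1,0) | p1:(2,3)->(2,4)->EXIT | p2:(1,0)->(0,0) | p3:(3,3)->(2,3)
Step 3: p0:(1,0)->(0,0) | p1:escaped | p2:(0,0)->(0,1) | p3:(2,3)->(2,4)->EXIT
Step 4: p0:(0,0)->(0,1) | p1:escaped | p2:(0,1)->(0,2)->EXIT | p3:escaped
Step 5: p0:(0,1)->(0,2)->EXIT | p1:escaped | p2:escaped | p3:escaped

ESCAPED ESCAPED ESCAPED ESCAPED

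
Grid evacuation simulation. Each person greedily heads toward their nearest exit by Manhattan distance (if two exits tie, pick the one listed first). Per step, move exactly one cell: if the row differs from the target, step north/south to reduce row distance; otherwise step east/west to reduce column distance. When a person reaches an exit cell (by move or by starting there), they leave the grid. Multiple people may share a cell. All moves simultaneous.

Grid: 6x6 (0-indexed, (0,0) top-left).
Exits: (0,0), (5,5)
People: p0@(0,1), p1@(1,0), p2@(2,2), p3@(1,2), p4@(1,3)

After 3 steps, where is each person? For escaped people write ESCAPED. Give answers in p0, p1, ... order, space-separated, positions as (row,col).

Step 1: p0:(0,1)->(0,0)->EXIT | p1:(1,0)->(0,0)->EXIT | p2:(2,2)->(1,2) | p3:(1,2)->(0,2) | p4:(1,3)->(0,3)
Step 2: p0:escaped | p1:escaped | p2:(1,2)->(0,2) | p3:(0,2)->(0,1) | p4:(0,3)->(0,2)
Step 3: p0:escaped | p1:escaped | p2:(0,2)->(0,1) | p3:(0,1)->(0,0)->EXIT | p4:(0,2)->(0,1)

ESCAPED ESCAPED (0,1) ESCAPED (0,1)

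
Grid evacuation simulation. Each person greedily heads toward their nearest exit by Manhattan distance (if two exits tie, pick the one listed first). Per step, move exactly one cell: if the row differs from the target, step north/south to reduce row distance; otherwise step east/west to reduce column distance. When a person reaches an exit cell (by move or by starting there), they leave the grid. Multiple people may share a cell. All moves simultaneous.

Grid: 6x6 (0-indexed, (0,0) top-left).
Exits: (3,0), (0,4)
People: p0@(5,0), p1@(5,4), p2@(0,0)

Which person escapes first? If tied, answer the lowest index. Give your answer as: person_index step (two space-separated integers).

Step 1: p0:(5,0)->(4,0) | p1:(5,4)->(4,4) | p2:(0,0)->(1,0)
Step 2: p0:(4,0)->(3,0)->EXIT | p1:(4,4)->(3,4) | p2:(1,0)->(2,0)
Step 3: p0:escaped | p1:(3,4)->(2,4) | p2:(2,0)->(3,0)->EXIT
Step 4: p0:escaped | p1:(2,4)->(1,4) | p2:escaped
Step 5: p0:escaped | p1:(1,4)->(0,4)->EXIT | p2:escaped
Exit steps: [2, 5, 3]
First to escape: p0 at step 2

Answer: 0 2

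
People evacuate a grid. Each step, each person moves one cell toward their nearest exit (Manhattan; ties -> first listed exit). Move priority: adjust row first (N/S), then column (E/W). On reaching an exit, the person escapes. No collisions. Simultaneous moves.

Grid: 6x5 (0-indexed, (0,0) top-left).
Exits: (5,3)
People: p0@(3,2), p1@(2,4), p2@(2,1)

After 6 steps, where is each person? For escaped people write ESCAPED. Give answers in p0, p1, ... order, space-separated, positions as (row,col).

Step 1: p0:(3,2)->(4,2) | p1:(2,4)->(3,4) | p2:(2,1)->(3,1)
Step 2: p0:(4,2)->(5,2) | p1:(3,4)->(4,4) | p2:(3,1)->(4,1)
Step 3: p0:(5,2)->(5,3)->EXIT | p1:(4,4)->(5,4) | p2:(4,1)->(5,1)
Step 4: p0:escaped | p1:(5,4)->(5,3)->EXIT | p2:(5,1)->(5,2)
Step 5: p0:escaped | p1:escaped | p2:(5,2)->(5,3)->EXIT

ESCAPED ESCAPED ESCAPED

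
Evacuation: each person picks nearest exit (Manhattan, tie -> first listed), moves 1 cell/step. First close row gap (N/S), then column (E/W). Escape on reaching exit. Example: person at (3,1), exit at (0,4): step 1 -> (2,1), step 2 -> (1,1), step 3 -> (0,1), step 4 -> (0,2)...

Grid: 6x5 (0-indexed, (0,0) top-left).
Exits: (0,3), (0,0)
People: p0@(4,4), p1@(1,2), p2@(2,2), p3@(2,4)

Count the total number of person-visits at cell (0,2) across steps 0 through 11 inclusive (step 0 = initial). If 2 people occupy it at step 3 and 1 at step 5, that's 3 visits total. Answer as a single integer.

Answer: 2

Derivation:
Step 0: p0@(4,4) p1@(1,2) p2@(2,2) p3@(2,4) -> at (0,2): 0 [-], cum=0
Step 1: p0@(3,4) p1@(0,2) p2@(1,2) p3@(1,4) -> at (0,2): 1 [p1], cum=1
Step 2: p0@(2,4) p1@ESC p2@(0,2) p3@(0,4) -> at (0,2): 1 [p2], cum=2
Step 3: p0@(1,4) p1@ESC p2@ESC p3@ESC -> at (0,2): 0 [-], cum=2
Step 4: p0@(0,4) p1@ESC p2@ESC p3@ESC -> at (0,2): 0 [-], cum=2
Step 5: p0@ESC p1@ESC p2@ESC p3@ESC -> at (0,2): 0 [-], cum=2
Total visits = 2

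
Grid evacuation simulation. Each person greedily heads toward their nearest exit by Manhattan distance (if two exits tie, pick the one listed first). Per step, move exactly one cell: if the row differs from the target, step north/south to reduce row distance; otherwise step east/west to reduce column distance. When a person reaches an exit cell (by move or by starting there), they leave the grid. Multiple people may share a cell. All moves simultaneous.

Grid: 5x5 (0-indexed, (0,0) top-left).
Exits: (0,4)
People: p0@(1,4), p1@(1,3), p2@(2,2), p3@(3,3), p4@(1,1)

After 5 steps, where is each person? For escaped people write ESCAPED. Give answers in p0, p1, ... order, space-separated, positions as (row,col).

Step 1: p0:(1,4)->(0,4)->EXIT | p1:(1,3)->(0,3) | p2:(2,2)->(1,2) | p3:(3,3)->(2,3) | p4:(1,1)->(0,1)
Step 2: p0:escaped | p1:(0,3)->(0,4)->EXIT | p2:(1,2)->(0,2) | p3:(2,3)->(1,3) | p4:(0,1)->(0,2)
Step 3: p0:escaped | p1:escaped | p2:(0,2)->(0,3) | p3:(1,3)->(0,3) | p4:(0,2)->(0,3)
Step 4: p0:escaped | p1:escaped | p2:(0,3)->(0,4)->EXIT | p3:(0,3)->(0,4)->EXIT | p4:(0,3)->(0,4)->EXIT

ESCAPED ESCAPED ESCAPED ESCAPED ESCAPED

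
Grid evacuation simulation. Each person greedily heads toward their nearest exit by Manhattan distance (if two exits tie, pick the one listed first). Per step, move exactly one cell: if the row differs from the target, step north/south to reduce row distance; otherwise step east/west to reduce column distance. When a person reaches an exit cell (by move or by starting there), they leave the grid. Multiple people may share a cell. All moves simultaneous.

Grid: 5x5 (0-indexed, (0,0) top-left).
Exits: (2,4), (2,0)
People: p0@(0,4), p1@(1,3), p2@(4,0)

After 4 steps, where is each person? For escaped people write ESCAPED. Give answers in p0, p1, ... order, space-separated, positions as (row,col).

Step 1: p0:(0,4)->(1,4) | p1:(1,3)->(2,3) | p2:(4,0)->(3,0)
Step 2: p0:(1,4)->(2,4)->EXIT | p1:(2,3)->(2,4)->EXIT | p2:(3,0)->(2,0)->EXIT

ESCAPED ESCAPED ESCAPED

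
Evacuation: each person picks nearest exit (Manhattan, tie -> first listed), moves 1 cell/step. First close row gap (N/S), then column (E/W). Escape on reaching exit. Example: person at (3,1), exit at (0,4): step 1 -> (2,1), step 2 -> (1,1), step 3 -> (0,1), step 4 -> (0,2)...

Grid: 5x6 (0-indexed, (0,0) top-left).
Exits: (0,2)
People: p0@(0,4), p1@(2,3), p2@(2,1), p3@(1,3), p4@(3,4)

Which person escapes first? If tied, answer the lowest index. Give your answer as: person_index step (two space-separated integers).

Answer: 0 2

Derivation:
Step 1: p0:(0,4)->(0,3) | p1:(2,3)->(1,3) | p2:(2,1)->(1,1) | p3:(1,3)->(0,3) | p4:(3,4)->(2,4)
Step 2: p0:(0,3)->(0,2)->EXIT | p1:(1,3)->(0,3) | p2:(1,1)->(0,1) | p3:(0,3)->(0,2)->EXIT | p4:(2,4)->(1,4)
Step 3: p0:escaped | p1:(0,3)->(0,2)->EXIT | p2:(0,1)->(0,2)->EXIT | p3:escaped | p4:(1,4)->(0,4)
Step 4: p0:escaped | p1:escaped | p2:escaped | p3:escaped | p4:(0,4)->(0,3)
Step 5: p0:escaped | p1:escaped | p2:escaped | p3:escaped | p4:(0,3)->(0,2)->EXIT
Exit steps: [2, 3, 3, 2, 5]
First to escape: p0 at step 2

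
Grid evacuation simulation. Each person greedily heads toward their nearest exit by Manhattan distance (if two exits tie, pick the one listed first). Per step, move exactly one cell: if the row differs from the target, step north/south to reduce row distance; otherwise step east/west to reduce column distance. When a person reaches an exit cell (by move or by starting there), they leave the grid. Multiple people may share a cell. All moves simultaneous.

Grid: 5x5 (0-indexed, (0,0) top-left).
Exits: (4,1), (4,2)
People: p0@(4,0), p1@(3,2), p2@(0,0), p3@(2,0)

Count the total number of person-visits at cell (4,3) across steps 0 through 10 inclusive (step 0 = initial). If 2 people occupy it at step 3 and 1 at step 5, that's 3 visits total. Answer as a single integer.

Step 0: p0@(4,0) p1@(3,2) p2@(0,0) p3@(2,0) -> at (4,3): 0 [-], cum=0
Step 1: p0@ESC p1@ESC p2@(1,0) p3@(3,0) -> at (4,3): 0 [-], cum=0
Step 2: p0@ESC p1@ESC p2@(2,0) p3@(4,0) -> at (4,3): 0 [-], cum=0
Step 3: p0@ESC p1@ESC p2@(3,0) p3@ESC -> at (4,3): 0 [-], cum=0
Step 4: p0@ESC p1@ESC p2@(4,0) p3@ESC -> at (4,3): 0 [-], cum=0
Step 5: p0@ESC p1@ESC p2@ESC p3@ESC -> at (4,3): 0 [-], cum=0
Total visits = 0

Answer: 0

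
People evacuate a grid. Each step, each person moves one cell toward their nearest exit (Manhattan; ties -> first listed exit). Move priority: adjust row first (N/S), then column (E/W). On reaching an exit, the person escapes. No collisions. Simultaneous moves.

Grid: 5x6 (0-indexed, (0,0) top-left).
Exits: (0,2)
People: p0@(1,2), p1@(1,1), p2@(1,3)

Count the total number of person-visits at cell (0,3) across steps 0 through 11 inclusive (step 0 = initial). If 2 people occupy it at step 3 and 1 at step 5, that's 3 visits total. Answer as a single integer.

Answer: 1

Derivation:
Step 0: p0@(1,2) p1@(1,1) p2@(1,3) -> at (0,3): 0 [-], cum=0
Step 1: p0@ESC p1@(0,1) p2@(0,3) -> at (0,3): 1 [p2], cum=1
Step 2: p0@ESC p1@ESC p2@ESC -> at (0,3): 0 [-], cum=1
Total visits = 1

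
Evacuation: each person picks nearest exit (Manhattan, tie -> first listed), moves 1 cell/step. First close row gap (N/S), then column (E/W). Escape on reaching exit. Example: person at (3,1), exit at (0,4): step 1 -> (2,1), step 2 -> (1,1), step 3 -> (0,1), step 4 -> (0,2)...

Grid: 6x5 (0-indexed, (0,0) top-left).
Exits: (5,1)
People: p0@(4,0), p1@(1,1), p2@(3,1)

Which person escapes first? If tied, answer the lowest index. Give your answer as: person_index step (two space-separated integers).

Step 1: p0:(4,0)->(5,0) | p1:(1,1)->(2,1) | p2:(3,1)->(4,1)
Step 2: p0:(5,0)->(5,1)->EXIT | p1:(2,1)->(3,1) | p2:(4,1)->(5,1)->EXIT
Step 3: p0:escaped | p1:(3,1)->(4,1) | p2:escaped
Step 4: p0:escaped | p1:(4,1)->(5,1)->EXIT | p2:escaped
Exit steps: [2, 4, 2]
First to escape: p0 at step 2

Answer: 0 2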